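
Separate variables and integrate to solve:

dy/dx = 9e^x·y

Separating variables and integrating:
ln|y| = 9e^x + C

General solution: y = Ce^(9e^x)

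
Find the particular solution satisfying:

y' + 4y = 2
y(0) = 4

General solution: y = 1/2 + Ce^(-4x)
Applying y(0) = 4: C = 4 - 1/2 = 7/2
Particular solution: y = 1/2 + (7/2)e^(-4x)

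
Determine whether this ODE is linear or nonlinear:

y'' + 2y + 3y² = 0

Nonlinear (y² term)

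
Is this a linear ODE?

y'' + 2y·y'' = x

No. Nonlinear (y·y'' term)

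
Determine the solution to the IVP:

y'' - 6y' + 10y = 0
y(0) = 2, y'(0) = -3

General solution: y = e^(3x)(C₁cos(x) + C₂sin(x))
Complex roots r = 3 ± i
Applying ICs: C₁ = 2, C₂ = -9
Particular solution: y = e^(3x)(2cos(x) - 9sin(x))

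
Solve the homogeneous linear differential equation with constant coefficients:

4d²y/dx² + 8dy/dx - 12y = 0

Characteristic equation: 4r² + 8r - 12 = 0
Divide by 4: r² + 2r - 3 = 0
Roots: r = 1, -3 (distinct real)
General solution: y = C₁e^x + C₂e^(-3x)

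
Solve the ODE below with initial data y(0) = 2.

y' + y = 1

General solution: y = 1 + Ce^(-x)
Applying y(0) = 2: C = 2 - 1 = 1
Particular solution: y = 1 + e^(-x)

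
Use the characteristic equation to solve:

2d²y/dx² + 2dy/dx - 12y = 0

Characteristic equation: 2r² + 2r - 12 = 0
Divide by 2: r² + r - 6 = 0
Roots: r = 2, -3 (distinct real)
General solution: y = C₁e^(2x) + C₂e^(-3x)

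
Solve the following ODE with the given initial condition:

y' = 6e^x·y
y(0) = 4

General solution: y = Ce^(6e^x)
Applying IC y(0) = 4:
Particular solution: y = 4e^(6(e^x - 1))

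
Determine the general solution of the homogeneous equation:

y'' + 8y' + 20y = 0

Characteristic equation: r² + 8r + 20 = 0
Roots: r = -4 ± 2i (complex conjugates)
General solution: y = e^(-4x)(C₁cos(2x) + C₂sin(2x))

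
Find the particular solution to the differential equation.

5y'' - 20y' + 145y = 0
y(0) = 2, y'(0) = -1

General solution: y = e^(2x)(C₁cos(5x) + C₂sin(5x))
Complex roots r = 2 ± 5i
Applying ICs: C₁ = 2, C₂ = -1
Particular solution: y = e^(2x)(2cos(5x) - sin(5x))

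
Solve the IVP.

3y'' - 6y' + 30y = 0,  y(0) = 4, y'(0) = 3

General solution: y = e^x(C₁cos(3x) + C₂sin(3x))
Complex roots r = 1 ± 3i
Applying ICs: C₁ = 4, C₂ = -1/3
Particular solution: y = e^x(4cos(3x) - (1/3)sin(3x))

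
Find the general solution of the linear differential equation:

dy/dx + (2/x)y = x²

Using integrating factor method:

General solution: y = (1/5)x^3 + Cx^(-2)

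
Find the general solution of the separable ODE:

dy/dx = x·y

Separating variables and integrating:
ln|y| = x^2/2 + C

General solution: y = Ce^(x^2/2)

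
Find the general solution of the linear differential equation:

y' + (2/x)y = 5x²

Using integrating factor method:

General solution: y = x^3 + Cx^(-2)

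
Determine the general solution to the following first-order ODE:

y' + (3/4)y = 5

Using integrating factor method:

General solution: y = 20/3 + Ce^(-3x/4)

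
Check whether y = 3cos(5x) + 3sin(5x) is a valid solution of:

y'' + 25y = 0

Verification:
y'' = -75cos(5x) - 75sin(5x)
y'' + 25y = 0 ✓

Yes, it is a solution.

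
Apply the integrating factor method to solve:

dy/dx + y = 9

Using integrating factor method:

General solution: y = 9 + Ce^(-x)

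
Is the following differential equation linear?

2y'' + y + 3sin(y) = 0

No. Nonlinear (sin(y) is nonlinear in y)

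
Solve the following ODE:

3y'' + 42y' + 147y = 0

Characteristic equation: 3r² + 42r + 147 = 0
Divide by 3: r² + 14r + 49 = 0
Factored: (r + 7)² = 0
Repeated root: r = -7
General solution: y = (C₁ + C₂x)e^(-7x)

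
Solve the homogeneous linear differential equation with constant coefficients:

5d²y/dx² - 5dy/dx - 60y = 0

Characteristic equation: 5r² - 5r - 60 = 0
Divide by 5: r² - r - 12 = 0
Roots: r = 4, -3 (distinct real)
General solution: y = C₁e^(4x) + C₂e^(-3x)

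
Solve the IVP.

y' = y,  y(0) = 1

General solution: y = Ce^x
Applying IC y(0) = 1:
Particular solution: y = e^x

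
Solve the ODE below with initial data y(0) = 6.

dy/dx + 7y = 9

General solution: y = 9/7 + Ce^(-7x)
Applying y(0) = 6: C = 6 - 9/7 = 33/7
Particular solution: y = 9/7 + (33/7)e^(-7x)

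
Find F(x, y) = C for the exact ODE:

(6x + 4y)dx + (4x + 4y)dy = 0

Verify exactness: ∂M/∂y = ∂N/∂x ✓
Find F(x,y) such that ∂F/∂x = M, ∂F/∂y = N
Solution: 3x² + 4xy + 2y² = C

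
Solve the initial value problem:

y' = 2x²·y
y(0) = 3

General solution: y = Ce^(2x³/3)
Applying IC y(0) = 3:
Particular solution: y = 3e^(2x³/3)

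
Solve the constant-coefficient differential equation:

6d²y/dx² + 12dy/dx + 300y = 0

Characteristic equation: 6r² + 12r + 300 = 0
Divide by 6: r² + 2r + 50 = 0
Roots: r = -1 ± 7i (complex conjugates)
General solution: y = e^(-x)(C₁cos(7x) + C₂sin(7x))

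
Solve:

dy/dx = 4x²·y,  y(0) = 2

General solution: y = Ce^(4x³/3)
Applying IC y(0) = 2:
Particular solution: y = 2e^(4x³/3)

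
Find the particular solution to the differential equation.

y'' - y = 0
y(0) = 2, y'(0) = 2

General solution: y = C₁e^x + C₂e^(-x)
Applying ICs: C₁ = 2, C₂ = 0
Particular solution: y = 2e^x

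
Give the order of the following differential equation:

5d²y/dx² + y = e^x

The order is 2 (highest derivative is of order 2).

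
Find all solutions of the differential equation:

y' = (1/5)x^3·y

Separating variables and integrating:
ln|y| = x^4/20 + C

General solution: y = Ce^(x^4/20)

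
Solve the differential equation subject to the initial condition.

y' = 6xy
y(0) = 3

General solution: y = Ce^(3x²)
Applying IC y(0) = 3:
Particular solution: y = 3e^(3x²)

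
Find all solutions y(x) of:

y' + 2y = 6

Using integrating factor method:

General solution: y = 3 + Ce^(-2x)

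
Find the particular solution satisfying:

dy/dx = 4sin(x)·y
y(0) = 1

General solution: y = Ce^(-4cos(x))
Applying IC y(0) = 1:
Particular solution: y = e^(4(1-cos(x)))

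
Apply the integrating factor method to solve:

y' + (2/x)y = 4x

Using integrating factor method:

General solution: y = x^2 + Cx^(-2)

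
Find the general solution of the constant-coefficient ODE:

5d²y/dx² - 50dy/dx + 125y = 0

Characteristic equation: 5r² - 50r + 125 = 0
Divide by 5: r² - 10r + 25 = 0
Factored: (r - 5)² = 0
Repeated root: r = 5
General solution: y = (C₁ + C₂x)e^(5x)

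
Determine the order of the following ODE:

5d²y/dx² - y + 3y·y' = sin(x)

The order is 2 (highest derivative is of order 2).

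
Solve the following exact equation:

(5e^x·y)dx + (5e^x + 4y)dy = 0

Verify exactness: ∂M/∂y = ∂N/∂x ✓
Find F(x,y) such that ∂F/∂x = M, ∂F/∂y = N
Solution: 5e^x·y + 2y² = C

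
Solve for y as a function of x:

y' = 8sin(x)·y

Separating variables and integrating:
ln|y| = -8cos(x) + C

General solution: y = Ce^(-8cos(x))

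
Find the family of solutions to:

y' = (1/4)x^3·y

Separating variables and integrating:
ln|y| = x^4/16 + C

General solution: y = Ce^(x^4/16)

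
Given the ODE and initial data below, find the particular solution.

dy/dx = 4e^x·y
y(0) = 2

General solution: y = Ce^(4e^x)
Applying IC y(0) = 2:
Particular solution: y = 2e^(4(e^x - 1))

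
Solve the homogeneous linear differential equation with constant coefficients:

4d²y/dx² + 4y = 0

Characteristic equation: 4r² + 4 = 0
Divide by 4: r² + 1 = 0
Roots: r = ±i (complex conjugates)
General solution: y = C₁cos(x) + C₂sin(x)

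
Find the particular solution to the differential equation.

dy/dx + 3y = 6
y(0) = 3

General solution: y = 2 + Ce^(-3x)
Applying y(0) = 3: C = 3 - 2 = 1
Particular solution: y = 2 + e^(-3x)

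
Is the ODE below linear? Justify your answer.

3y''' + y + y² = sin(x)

No. Nonlinear (y² term)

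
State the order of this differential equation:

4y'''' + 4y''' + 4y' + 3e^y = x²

The order is 4 (highest derivative is of order 4).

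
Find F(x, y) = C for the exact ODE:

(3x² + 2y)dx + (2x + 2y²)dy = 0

Verify exactness: ∂M/∂y = ∂N/∂x ✓
Find F(x,y) such that ∂F/∂x = M, ∂F/∂y = N
Solution: x³ + 2xy + 2y³/3 = C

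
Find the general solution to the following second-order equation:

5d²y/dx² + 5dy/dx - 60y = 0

Characteristic equation: 5r² + 5r - 60 = 0
Divide by 5: r² + r - 12 = 0
Roots: r = 3, -4 (distinct real)
General solution: y = C₁e^(3x) + C₂e^(-4x)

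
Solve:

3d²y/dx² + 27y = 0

Characteristic equation: 3r² + 27 = 0
Divide by 3: r² + 9 = 0
Roots: r = ±3i (complex conjugates)
General solution: y = C₁cos(3x) + C₂sin(3x)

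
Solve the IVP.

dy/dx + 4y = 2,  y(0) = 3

General solution: y = 1/2 + Ce^(-4x)
Applying y(0) = 3: C = 3 - 1/2 = 5/2
Particular solution: y = 1/2 + (5/2)e^(-4x)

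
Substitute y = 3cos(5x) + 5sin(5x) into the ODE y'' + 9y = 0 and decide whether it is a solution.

Verification:
y'' = -75cos(5x) - 125sin(5x)
y'' + 9y ≠ 0 (frequency mismatch: got 25 instead of 9)

No, it is not a solution.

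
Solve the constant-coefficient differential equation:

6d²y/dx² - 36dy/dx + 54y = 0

Characteristic equation: 6r² - 36r + 54 = 0
Divide by 6: r² - 6r + 9 = 0
Factored: (r - 3)² = 0
Repeated root: r = 3
General solution: y = (C₁ + C₂x)e^(3x)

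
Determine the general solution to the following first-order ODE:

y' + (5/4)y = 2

Using integrating factor method:

General solution: y = 8/5 + Ce^(-5x/4)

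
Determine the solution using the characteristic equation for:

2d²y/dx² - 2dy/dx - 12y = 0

Characteristic equation: 2r² - 2r - 12 = 0
Divide by 2: r² - r - 6 = 0
Roots: r = 3, -2 (distinct real)
General solution: y = C₁e^(3x) + C₂e^(-2x)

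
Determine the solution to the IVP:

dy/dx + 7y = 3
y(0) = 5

General solution: y = 3/7 + Ce^(-7x)
Applying y(0) = 5: C = 5 - 3/7 = 32/7
Particular solution: y = 3/7 + (32/7)e^(-7x)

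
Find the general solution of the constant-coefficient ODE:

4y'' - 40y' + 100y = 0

Characteristic equation: 4r² - 40r + 100 = 0
Divide by 4: r² - 10r + 25 = 0
Factored: (r - 5)² = 0
Repeated root: r = 5
General solution: y = (C₁ + C₂x)e^(5x)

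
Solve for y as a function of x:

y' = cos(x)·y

Separating variables and integrating:
ln|y| = sin(x) + C

General solution: y = Ce^(sin(x))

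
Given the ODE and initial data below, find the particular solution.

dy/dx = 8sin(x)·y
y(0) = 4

General solution: y = Ce^(-8cos(x))
Applying IC y(0) = 4:
Particular solution: y = 4e^(8(1-cos(x)))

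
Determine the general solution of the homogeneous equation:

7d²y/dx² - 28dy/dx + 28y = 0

Characteristic equation: 7r² - 28r + 28 = 0
Divide by 7: r² - 4r + 4 = 0
Factored: (r - 2)² = 0
Repeated root: r = 2
General solution: y = (C₁ + C₂x)e^(2x)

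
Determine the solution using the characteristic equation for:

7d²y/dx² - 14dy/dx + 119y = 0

Characteristic equation: 7r² - 14r + 119 = 0
Divide by 7: r² - 2r + 17 = 0
Roots: r = 1 ± 4i (complex conjugates)
General solution: y = e^x(C₁cos(4x) + C₂sin(4x))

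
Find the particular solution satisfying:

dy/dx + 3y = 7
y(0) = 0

General solution: y = 7/3 + Ce^(-3x)
Applying y(0) = 0: C = 0 - 7/3 = -7/3
Particular solution: y = 7/3 - (7/3)e^(-3x)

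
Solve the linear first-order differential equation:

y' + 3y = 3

Using integrating factor method:

General solution: y = 1 + Ce^(-3x)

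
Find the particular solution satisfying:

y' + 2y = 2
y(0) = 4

General solution: y = 1 + Ce^(-2x)
Applying y(0) = 4: C = 4 - 1 = 3
Particular solution: y = 1 + 3e^(-2x)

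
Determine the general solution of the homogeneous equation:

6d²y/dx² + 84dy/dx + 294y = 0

Characteristic equation: 6r² + 84r + 294 = 0
Divide by 6: r² + 14r + 49 = 0
Factored: (r + 7)² = 0
Repeated root: r = -7
General solution: y = (C₁ + C₂x)e^(-7x)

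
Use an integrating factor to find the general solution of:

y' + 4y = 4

Using integrating factor method:

General solution: y = 1 + Ce^(-4x)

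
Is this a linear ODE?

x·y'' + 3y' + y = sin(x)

Yes. Linear (y and its derivatives appear to the first power only, no products of y terms)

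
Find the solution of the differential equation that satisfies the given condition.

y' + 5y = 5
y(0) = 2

General solution: y = 1 + Ce^(-5x)
Applying y(0) = 2: C = 2 - 1 = 1
Particular solution: y = 1 + e^(-5x)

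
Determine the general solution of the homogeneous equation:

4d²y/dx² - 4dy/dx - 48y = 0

Characteristic equation: 4r² - 4r - 48 = 0
Divide by 4: r² - r - 12 = 0
Roots: r = 4, -3 (distinct real)
General solution: y = C₁e^(4x) + C₂e^(-3x)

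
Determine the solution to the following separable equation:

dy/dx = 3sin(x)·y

Separating variables and integrating:
ln|y| = -3cos(x) + C

General solution: y = Ce^(-3cos(x))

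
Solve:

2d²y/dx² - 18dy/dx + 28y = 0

Characteristic equation: 2r² - 18r + 28 = 0
Divide by 2: r² - 9r + 14 = 0
Roots: r = 2, 7 (distinct real)
General solution: y = C₁e^(2x) + C₂e^(7x)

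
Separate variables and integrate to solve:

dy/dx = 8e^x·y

Separating variables and integrating:
ln|y| = 8e^x + C

General solution: y = Ce^(8e^x)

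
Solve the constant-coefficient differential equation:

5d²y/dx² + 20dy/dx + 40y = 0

Characteristic equation: 5r² + 20r + 40 = 0
Divide by 5: r² + 4r + 8 = 0
Roots: r = -2 ± 2i (complex conjugates)
General solution: y = e^(-2x)(C₁cos(2x) + C₂sin(2x))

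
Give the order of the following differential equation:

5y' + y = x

The order is 1 (highest derivative is of order 1).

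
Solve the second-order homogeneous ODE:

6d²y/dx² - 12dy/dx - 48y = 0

Characteristic equation: 6r² - 12r - 48 = 0
Divide by 6: r² - 2r - 8 = 0
Roots: r = 4, -2 (distinct real)
General solution: y = C₁e^(4x) + C₂e^(-2x)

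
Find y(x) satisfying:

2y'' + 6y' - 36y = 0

Characteristic equation: 2r² + 6r - 36 = 0
Divide by 2: r² + 3r - 18 = 0
Roots: r = 3, -6 (distinct real)
General solution: y = C₁e^(3x) + C₂e^(-6x)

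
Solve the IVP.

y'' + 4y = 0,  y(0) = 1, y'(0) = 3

General solution: y = C₁cos(2x) + C₂sin(2x)
Complex roots r = ±2i
Applying ICs: C₁ = 1, C₂ = 3/2
Particular solution: y = cos(2x) + (3/2)sin(2x)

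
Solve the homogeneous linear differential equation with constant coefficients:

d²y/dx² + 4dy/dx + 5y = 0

Characteristic equation: r² + 4r + 5 = 0
Roots: r = -2 ± i (complex conjugates)
General solution: y = e^(-2x)(C₁cos(x) + C₂sin(x))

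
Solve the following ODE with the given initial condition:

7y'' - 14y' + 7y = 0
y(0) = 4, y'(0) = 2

General solution: y = (C₁ + C₂x)e^x
Repeated root r = 1
Applying ICs: C₁ = 4, C₂ = -2
Particular solution: y = (4 - 2x)e^x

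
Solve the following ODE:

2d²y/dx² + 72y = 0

Characteristic equation: 2r² + 72 = 0
Divide by 2: r² + 36 = 0
Roots: r = ±6i (complex conjugates)
General solution: y = C₁cos(6x) + C₂sin(6x)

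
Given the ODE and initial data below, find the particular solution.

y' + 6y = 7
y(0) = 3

General solution: y = 7/6 + Ce^(-6x)
Applying y(0) = 3: C = 3 - 7/6 = 11/6
Particular solution: y = 7/6 + (11/6)e^(-6x)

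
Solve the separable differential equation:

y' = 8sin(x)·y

Separating variables and integrating:
ln|y| = -8cos(x) + C

General solution: y = Ce^(-8cos(x))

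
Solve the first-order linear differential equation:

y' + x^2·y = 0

Using integrating factor method:

General solution: y = Ce^(-x^3/3)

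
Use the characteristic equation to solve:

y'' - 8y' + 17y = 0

Characteristic equation: r² - 8r + 17 = 0
Roots: r = 4 ± i (complex conjugates)
General solution: y = e^(4x)(C₁cos(x) + C₂sin(x))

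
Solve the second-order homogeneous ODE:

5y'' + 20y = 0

Characteristic equation: 5r² + 20 = 0
Divide by 5: r² + 4 = 0
Roots: r = ±2i (complex conjugates)
General solution: y = C₁cos(2x) + C₂sin(2x)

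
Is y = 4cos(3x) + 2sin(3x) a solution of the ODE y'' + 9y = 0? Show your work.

Verification:
y'' = -36cos(3x) - 18sin(3x)
y'' + 9y = 0 ✓

Yes, it is a solution.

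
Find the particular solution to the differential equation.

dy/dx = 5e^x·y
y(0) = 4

General solution: y = Ce^(5e^x)
Applying IC y(0) = 4:
Particular solution: y = 4e^(5(e^x - 1))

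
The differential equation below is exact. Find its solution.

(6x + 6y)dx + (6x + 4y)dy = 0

Verify exactness: ∂M/∂y = ∂N/∂x ✓
Find F(x,y) such that ∂F/∂x = M, ∂F/∂y = N
Solution: 3x² + 6xy + 2y² = C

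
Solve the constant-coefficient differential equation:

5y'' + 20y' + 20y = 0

Characteristic equation: 5r² + 20r + 20 = 0
Divide by 5: r² + 4r + 4 = 0
Factored: (r + 2)² = 0
Repeated root: r = -2
General solution: y = (C₁ + C₂x)e^(-2x)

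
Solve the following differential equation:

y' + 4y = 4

Using integrating factor method:

General solution: y = 1 + Ce^(-4x)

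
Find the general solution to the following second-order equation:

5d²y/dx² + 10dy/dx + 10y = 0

Characteristic equation: 5r² + 10r + 10 = 0
Divide by 5: r² + 2r + 2 = 0
Roots: r = -1 ± i (complex conjugates)
General solution: y = e^(-x)(C₁cos(x) + C₂sin(x))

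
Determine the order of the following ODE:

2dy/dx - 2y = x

The order is 1 (highest derivative is of order 1).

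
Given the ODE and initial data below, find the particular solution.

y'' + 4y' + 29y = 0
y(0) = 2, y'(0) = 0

General solution: y = e^(-2x)(C₁cos(5x) + C₂sin(5x))
Complex roots r = -2 ± 5i
Applying ICs: C₁ = 2, C₂ = 4/5
Particular solution: y = e^(-2x)(2cos(5x) + (4/5)sin(5x))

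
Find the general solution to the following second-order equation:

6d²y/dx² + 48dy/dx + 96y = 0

Characteristic equation: 6r² + 48r + 96 = 0
Divide by 6: r² + 8r + 16 = 0
Factored: (r + 4)² = 0
Repeated root: r = -4
General solution: y = (C₁ + C₂x)e^(-4x)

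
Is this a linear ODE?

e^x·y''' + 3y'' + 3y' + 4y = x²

Yes. Linear (y and its derivatives appear to the first power only, no products of y terms)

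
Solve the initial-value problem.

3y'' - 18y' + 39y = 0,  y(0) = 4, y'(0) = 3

General solution: y = e^(3x)(C₁cos(2x) + C₂sin(2x))
Complex roots r = 3 ± 2i
Applying ICs: C₁ = 4, C₂ = -9/2
Particular solution: y = e^(3x)(4cos(2x) - (9/2)sin(2x))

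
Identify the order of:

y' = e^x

The order is 1 (highest derivative is of order 1).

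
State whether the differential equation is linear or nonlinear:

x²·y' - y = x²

Linear (y and its derivatives appear to the first power only, no products of y terms)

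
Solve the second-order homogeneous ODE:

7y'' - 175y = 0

Characteristic equation: 7r² - 175 = 0
Divide by 7: r² - 25 = 0
Roots: r = 5, -5 (distinct real)
General solution: y = C₁e^(5x) + C₂e^(-5x)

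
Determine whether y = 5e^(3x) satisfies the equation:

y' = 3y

Verification:
y = 5e^(3x)
y' = 15e^(3x)
3y = 15e^(3x)
y' = 3y ✓

Yes, it is a solution.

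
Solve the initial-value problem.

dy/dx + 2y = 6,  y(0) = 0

General solution: y = 3 + Ce^(-2x)
Applying y(0) = 0: C = 0 - 3 = -3
Particular solution: y = 3 - 3e^(-2x)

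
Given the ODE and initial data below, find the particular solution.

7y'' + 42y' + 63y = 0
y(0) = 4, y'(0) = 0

General solution: y = (C₁ + C₂x)e^(-3x)
Repeated root r = -3
Applying ICs: C₁ = 4, C₂ = 12
Particular solution: y = (4 + 12x)e^(-3x)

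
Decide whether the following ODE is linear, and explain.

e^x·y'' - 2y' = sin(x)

Linear (y and its derivatives appear to the first power only, no products of y terms)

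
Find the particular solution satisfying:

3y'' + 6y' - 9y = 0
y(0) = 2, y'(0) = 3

General solution: y = C₁e^x + C₂e^(-3x)
Applying ICs: C₁ = 9/4, C₂ = -1/4
Particular solution: y = (9/4)e^x - (1/4)e^(-3x)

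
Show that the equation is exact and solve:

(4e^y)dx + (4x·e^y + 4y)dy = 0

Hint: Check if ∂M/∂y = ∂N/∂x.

Verify exactness: ∂M/∂y = ∂N/∂x ✓
Find F(x,y) such that ∂F/∂x = M, ∂F/∂y = N
Solution: 4x·e^y + 2y² = C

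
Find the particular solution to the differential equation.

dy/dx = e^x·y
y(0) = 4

General solution: y = Ce^(e^x)
Applying IC y(0) = 4:
Particular solution: y = 4e^(e^x - 1)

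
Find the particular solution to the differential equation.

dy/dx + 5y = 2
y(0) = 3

General solution: y = 2/5 + Ce^(-5x)
Applying y(0) = 3: C = 3 - 2/5 = 13/5
Particular solution: y = 2/5 + (13/5)e^(-5x)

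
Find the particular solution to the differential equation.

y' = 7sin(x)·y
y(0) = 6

General solution: y = Ce^(-7cos(x))
Applying IC y(0) = 6:
Particular solution: y = 6e^(7(1-cos(x)))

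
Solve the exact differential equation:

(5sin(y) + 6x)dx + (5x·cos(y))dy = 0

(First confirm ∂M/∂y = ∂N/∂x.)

Verify exactness: ∂M/∂y = ∂N/∂x ✓
Find F(x,y) such that ∂F/∂x = M, ∂F/∂y = N
Solution: 5x·sin(y) + 3x² = C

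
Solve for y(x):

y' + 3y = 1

Using integrating factor method:

General solution: y = 1/3 + Ce^(-3x)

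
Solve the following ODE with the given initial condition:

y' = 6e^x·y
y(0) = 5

General solution: y = Ce^(6e^x)
Applying IC y(0) = 5:
Particular solution: y = 5e^(6(e^x - 1))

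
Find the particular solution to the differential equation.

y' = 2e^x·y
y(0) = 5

General solution: y = Ce^(2e^x)
Applying IC y(0) = 5:
Particular solution: y = 5e^(2(e^x - 1))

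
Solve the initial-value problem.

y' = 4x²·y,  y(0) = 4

General solution: y = Ce^(4x³/3)
Applying IC y(0) = 4:
Particular solution: y = 4e^(4x³/3)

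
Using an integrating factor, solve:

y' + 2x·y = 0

Using integrating factor method:

General solution: y = Ce^(-x^2)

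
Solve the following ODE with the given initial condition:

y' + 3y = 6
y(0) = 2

General solution: y = 2 + Ce^(-3x)
Applying y(0) = 2: C = 2 - 2 = 0
Particular solution: y = 2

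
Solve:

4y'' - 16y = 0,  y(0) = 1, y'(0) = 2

General solution: y = C₁e^(2x) + C₂e^(-2x)
Applying ICs: C₁ = 1, C₂ = 0
Particular solution: y = e^(2x)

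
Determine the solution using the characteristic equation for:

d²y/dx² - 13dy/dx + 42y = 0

Characteristic equation: r² - 13r + 42 = 0
Roots: r = 7, 6 (distinct real)
General solution: y = C₁e^(7x) + C₂e^(6x)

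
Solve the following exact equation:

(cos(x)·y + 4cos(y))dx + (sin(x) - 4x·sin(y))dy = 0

Verify exactness: ∂M/∂y = ∂N/∂x ✓
Find F(x,y) such that ∂F/∂x = M, ∂F/∂y = N
Solution: sin(x)·y + 4x·cos(y) = C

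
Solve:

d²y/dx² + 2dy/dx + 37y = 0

Characteristic equation: r² + 2r + 37 = 0
Roots: r = -1 ± 6i (complex conjugates)
General solution: y = e^(-x)(C₁cos(6x) + C₂sin(6x))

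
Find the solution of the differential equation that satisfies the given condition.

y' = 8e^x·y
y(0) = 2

General solution: y = Ce^(8e^x)
Applying IC y(0) = 2:
Particular solution: y = 2e^(8(e^x - 1))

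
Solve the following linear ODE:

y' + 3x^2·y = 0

Using integrating factor method:

General solution: y = Ce^(-x^3)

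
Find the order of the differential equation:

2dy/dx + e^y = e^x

The order is 1 (highest derivative is of order 1).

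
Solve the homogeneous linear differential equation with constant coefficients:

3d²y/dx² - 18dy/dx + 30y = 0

Characteristic equation: 3r² - 18r + 30 = 0
Divide by 3: r² - 6r + 10 = 0
Roots: r = 3 ± i (complex conjugates)
General solution: y = e^(3x)(C₁cos(x) + C₂sin(x))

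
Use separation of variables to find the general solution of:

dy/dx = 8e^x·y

Separating variables and integrating:
ln|y| = 8e^x + C

General solution: y = Ce^(8e^x)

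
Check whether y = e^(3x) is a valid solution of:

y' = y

Verification:
y = e^(3x)
y' = 3e^(3x)
But y = e^(3x)
y' ≠ y — the derivative does not match

No, it is not a solution.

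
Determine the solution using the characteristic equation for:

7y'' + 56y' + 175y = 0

Characteristic equation: 7r² + 56r + 175 = 0
Divide by 7: r² + 8r + 25 = 0
Roots: r = -4 ± 3i (complex conjugates)
General solution: y = e^(-4x)(C₁cos(3x) + C₂sin(3x))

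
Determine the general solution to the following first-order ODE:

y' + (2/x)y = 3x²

Using integrating factor method:

General solution: y = (3/5)x^3 + Cx^(-2)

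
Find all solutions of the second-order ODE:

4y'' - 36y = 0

Characteristic equation: 4r² - 36 = 0
Divide by 4: r² - 9 = 0
Roots: r = 3, -3 (distinct real)
General solution: y = C₁e^(3x) + C₂e^(-3x)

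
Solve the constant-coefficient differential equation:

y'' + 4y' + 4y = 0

Characteristic equation: r² + 4r + 4 = 0
Factored: (r + 2)² = 0
Repeated root: r = -2
General solution: y = (C₁ + C₂x)e^(-2x)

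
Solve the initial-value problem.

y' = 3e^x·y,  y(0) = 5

General solution: y = Ce^(3e^x)
Applying IC y(0) = 5:
Particular solution: y = 5e^(3(e^x - 1))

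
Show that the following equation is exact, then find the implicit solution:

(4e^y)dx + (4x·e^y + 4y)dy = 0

Verify exactness: ∂M/∂y = ∂N/∂x ✓
Find F(x,y) such that ∂F/∂x = M, ∂F/∂y = N
Solution: 4x·e^y + 2y² = C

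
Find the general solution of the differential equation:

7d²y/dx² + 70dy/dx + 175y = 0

Characteristic equation: 7r² + 70r + 175 = 0
Divide by 7: r² + 10r + 25 = 0
Factored: (r + 5)² = 0
Repeated root: r = -5
General solution: y = (C₁ + C₂x)e^(-5x)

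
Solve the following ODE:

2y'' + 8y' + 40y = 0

Characteristic equation: 2r² + 8r + 40 = 0
Divide by 2: r² + 4r + 20 = 0
Roots: r = -2 ± 4i (complex conjugates)
General solution: y = e^(-2x)(C₁cos(4x) + C₂sin(4x))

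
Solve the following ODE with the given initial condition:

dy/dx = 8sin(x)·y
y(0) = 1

General solution: y = Ce^(-8cos(x))
Applying IC y(0) = 1:
Particular solution: y = e^(8(1-cos(x)))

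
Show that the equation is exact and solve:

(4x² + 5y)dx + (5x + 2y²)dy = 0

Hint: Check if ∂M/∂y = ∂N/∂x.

Verify exactness: ∂M/∂y = ∂N/∂x ✓
Find F(x,y) such that ∂F/∂x = M, ∂F/∂y = N
Solution: 4x³/3 + 5xy + 2y³/3 = C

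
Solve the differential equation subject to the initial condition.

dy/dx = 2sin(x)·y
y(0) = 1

General solution: y = Ce^(-2cos(x))
Applying IC y(0) = 1:
Particular solution: y = e^(2(1-cos(x)))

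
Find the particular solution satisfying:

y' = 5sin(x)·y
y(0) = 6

General solution: y = Ce^(-5cos(x))
Applying IC y(0) = 6:
Particular solution: y = 6e^(5(1-cos(x)))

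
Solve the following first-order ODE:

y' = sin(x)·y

Separating variables and integrating:
ln|y| = -cos(x) + C

General solution: y = Ce^(-cos(x))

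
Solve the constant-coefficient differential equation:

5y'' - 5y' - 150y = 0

Characteristic equation: 5r² - 5r - 150 = 0
Divide by 5: r² - r - 30 = 0
Roots: r = 6, -5 (distinct real)
General solution: y = C₁e^(6x) + C₂e^(-5x)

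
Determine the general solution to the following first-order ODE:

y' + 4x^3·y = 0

Using integrating factor method:

General solution: y = Ce^(-x^4)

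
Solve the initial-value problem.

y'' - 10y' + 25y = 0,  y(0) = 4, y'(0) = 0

General solution: y = (C₁ + C₂x)e^(5x)
Repeated root r = 5
Applying ICs: C₁ = 4, C₂ = -20
Particular solution: y = (4 - 20x)e^(5x)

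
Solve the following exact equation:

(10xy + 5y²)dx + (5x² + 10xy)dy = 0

Verify exactness: ∂M/∂y = ∂N/∂x ✓
Find F(x,y) such that ∂F/∂x = M, ∂F/∂y = N
Solution: 5x²y + 5xy² = C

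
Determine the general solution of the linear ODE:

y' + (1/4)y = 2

Using integrating factor method:

General solution: y = 8 + Ce^(-x/4)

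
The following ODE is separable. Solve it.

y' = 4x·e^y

Separating variables and integrating:
-e^(-y) = 2x² + C

General solution: y = -ln(C - 2x²)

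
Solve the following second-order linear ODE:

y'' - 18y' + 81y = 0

Characteristic equation: r² - 18r + 81 = 0
Factored: (r - 9)² = 0
Repeated root: r = 9
General solution: y = (C₁ + C₂x)e^(9x)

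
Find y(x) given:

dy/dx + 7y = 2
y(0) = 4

General solution: y = 2/7 + Ce^(-7x)
Applying y(0) = 4: C = 4 - 2/7 = 26/7
Particular solution: y = 2/7 + (26/7)e^(-7x)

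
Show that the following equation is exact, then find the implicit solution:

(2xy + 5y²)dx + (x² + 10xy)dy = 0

Verify exactness: ∂M/∂y = ∂N/∂x ✓
Find F(x,y) such that ∂F/∂x = M, ∂F/∂y = N
Solution: x²y + 5xy² = C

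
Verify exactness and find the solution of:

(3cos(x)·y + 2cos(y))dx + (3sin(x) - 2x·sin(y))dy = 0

Verify exactness: ∂M/∂y = ∂N/∂x ✓
Find F(x,y) such that ∂F/∂x = M, ∂F/∂y = N
Solution: 3sin(x)·y + 2x·cos(y) = C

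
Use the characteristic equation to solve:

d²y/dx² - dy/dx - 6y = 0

Characteristic equation: r² - r - 6 = 0
Roots: r = 3, -2 (distinct real)
General solution: y = C₁e^(3x) + C₂e^(-2x)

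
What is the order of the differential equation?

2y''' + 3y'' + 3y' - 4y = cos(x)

The order is 3 (highest derivative is of order 3).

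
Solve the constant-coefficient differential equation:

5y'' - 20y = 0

Characteristic equation: 5r² - 20 = 0
Divide by 5: r² - 4 = 0
Roots: r = 2, -2 (distinct real)
General solution: y = C₁e^(2x) + C₂e^(-2x)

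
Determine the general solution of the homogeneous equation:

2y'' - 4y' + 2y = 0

Characteristic equation: 2r² - 4r + 2 = 0
Divide by 2: r² - 2r + 1 = 0
Factored: (r - 1)² = 0
Repeated root: r = 1
General solution: y = (C₁ + C₂x)e^x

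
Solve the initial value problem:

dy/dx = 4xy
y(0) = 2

General solution: y = Ce^(2x²)
Applying IC y(0) = 2:
Particular solution: y = 2e^(2x²)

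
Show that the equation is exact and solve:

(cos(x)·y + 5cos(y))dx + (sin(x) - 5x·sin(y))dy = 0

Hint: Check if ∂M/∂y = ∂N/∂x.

Verify exactness: ∂M/∂y = ∂N/∂x ✓
Find F(x,y) such that ∂F/∂x = M, ∂F/∂y = N
Solution: sin(x)·y + 5x·cos(y) = C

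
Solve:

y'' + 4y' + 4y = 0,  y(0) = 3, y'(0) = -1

General solution: y = (C₁ + C₂x)e^(-2x)
Repeated root r = -2
Applying ICs: C₁ = 3, C₂ = 5
Particular solution: y = (3 + 5x)e^(-2x)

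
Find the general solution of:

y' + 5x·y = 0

Using integrating factor method:

General solution: y = Ce^(-5x^2/2)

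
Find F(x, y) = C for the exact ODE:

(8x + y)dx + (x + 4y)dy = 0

Verify exactness: ∂M/∂y = ∂N/∂x ✓
Find F(x,y) such that ∂F/∂x = M, ∂F/∂y = N
Solution: 4x² + xy + 2y² = C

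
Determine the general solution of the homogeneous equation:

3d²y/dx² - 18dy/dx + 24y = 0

Characteristic equation: 3r² - 18r + 24 = 0
Divide by 3: r² - 6r + 8 = 0
Roots: r = 2, 4 (distinct real)
General solution: y = C₁e^(2x) + C₂e^(4x)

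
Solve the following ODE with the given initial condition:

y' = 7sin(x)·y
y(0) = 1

General solution: y = Ce^(-7cos(x))
Applying IC y(0) = 1:
Particular solution: y = e^(7(1-cos(x)))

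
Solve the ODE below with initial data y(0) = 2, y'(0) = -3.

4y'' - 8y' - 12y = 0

General solution: y = C₁e^(3x) + C₂e^(-x)
Applying ICs: C₁ = -1/4, C₂ = 9/4
Particular solution: y = -(1/4)e^(3x) + (9/4)e^(-x)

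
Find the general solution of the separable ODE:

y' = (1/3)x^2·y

Separating variables and integrating:
ln|y| = x^3/9 + C

General solution: y = Ce^(x^3/9)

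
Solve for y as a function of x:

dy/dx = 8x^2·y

Separating variables and integrating:
ln|y| = 8x^3/3 + C

General solution: y = Ce^(8x^3/3)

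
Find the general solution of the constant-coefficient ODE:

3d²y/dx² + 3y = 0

Characteristic equation: 3r² + 3 = 0
Divide by 3: r² + 1 = 0
Roots: r = ±i (complex conjugates)
General solution: y = C₁cos(x) + C₂sin(x)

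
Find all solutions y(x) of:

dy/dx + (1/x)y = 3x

Using integrating factor method:

General solution: y = x^2 + C/x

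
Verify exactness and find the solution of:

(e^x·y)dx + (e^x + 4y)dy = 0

Verify exactness: ∂M/∂y = ∂N/∂x ✓
Find F(x,y) such that ∂F/∂x = M, ∂F/∂y = N
Solution: e^x·y + 2y² = C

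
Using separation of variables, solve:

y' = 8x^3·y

Separating variables and integrating:
ln|y| = 2x^4 + C

General solution: y = Ce^(2x^4)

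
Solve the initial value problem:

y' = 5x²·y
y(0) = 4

General solution: y = Ce^(5x³/3)
Applying IC y(0) = 4:
Particular solution: y = 4e^(5x³/3)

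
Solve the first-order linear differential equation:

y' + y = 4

Using integrating factor method:

General solution: y = 4 + Ce^(-x)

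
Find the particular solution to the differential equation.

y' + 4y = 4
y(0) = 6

General solution: y = 1 + Ce^(-4x)
Applying y(0) = 6: C = 6 - 1 = 5
Particular solution: y = 1 + 5e^(-4x)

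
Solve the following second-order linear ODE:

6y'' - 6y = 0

Characteristic equation: 6r² - 6 = 0
Divide by 6: r² - 1 = 0
Roots: r = 1, -1 (distinct real)
General solution: y = C₁e^x + C₂e^(-x)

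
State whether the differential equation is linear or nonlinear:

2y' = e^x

Linear (y and its derivatives appear to the first power only, no products of y terms)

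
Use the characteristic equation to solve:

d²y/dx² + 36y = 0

Characteristic equation: r² + 36 = 0
Roots: r = ±6i (complex conjugates)
General solution: y = C₁cos(6x) + C₂sin(6x)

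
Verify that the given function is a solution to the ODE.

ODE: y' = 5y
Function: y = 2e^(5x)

Verification:
y = 2e^(5x)
y' = 10e^(5x)
5y = 10e^(5x)
y' = 5y ✓

Yes, it is a solution.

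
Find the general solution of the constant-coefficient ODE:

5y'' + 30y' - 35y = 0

Characteristic equation: 5r² + 30r - 35 = 0
Divide by 5: r² + 6r - 7 = 0
Roots: r = 1, -7 (distinct real)
General solution: y = C₁e^x + C₂e^(-7x)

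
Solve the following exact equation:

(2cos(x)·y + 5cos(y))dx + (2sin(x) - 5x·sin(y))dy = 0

Verify exactness: ∂M/∂y = ∂N/∂x ✓
Find F(x,y) such that ∂F/∂x = M, ∂F/∂y = N
Solution: 2sin(x)·y + 5x·cos(y) = C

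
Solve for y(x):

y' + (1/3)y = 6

Using integrating factor method:

General solution: y = 18 + Ce^(-x/3)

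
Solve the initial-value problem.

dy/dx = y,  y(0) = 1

General solution: y = Ce^x
Applying IC y(0) = 1:
Particular solution: y = e^x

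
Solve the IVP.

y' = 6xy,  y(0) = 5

General solution: y = Ce^(3x²)
Applying IC y(0) = 5:
Particular solution: y = 5e^(3x²)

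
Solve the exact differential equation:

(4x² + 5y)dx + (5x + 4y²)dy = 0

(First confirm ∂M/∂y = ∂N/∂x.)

Verify exactness: ∂M/∂y = ∂N/∂x ✓
Find F(x,y) such that ∂F/∂x = M, ∂F/∂y = N
Solution: 4x³/3 + 5xy + 4y³/3 = C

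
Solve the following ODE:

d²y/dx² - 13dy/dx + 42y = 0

Characteristic equation: r² - 13r + 42 = 0
Roots: r = 7, 6 (distinct real)
General solution: y = C₁e^(7x) + C₂e^(6x)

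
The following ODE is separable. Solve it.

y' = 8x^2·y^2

Separating variables and integrating:
-1/y = 8x^3/3 + C

General solution: y^-1 = (-8/3)x^3 + C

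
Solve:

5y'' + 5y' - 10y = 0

Characteristic equation: 5r² + 5r - 10 = 0
Divide by 5: r² + r - 2 = 0
Roots: r = 1, -2 (distinct real)
General solution: y = C₁e^x + C₂e^(-2x)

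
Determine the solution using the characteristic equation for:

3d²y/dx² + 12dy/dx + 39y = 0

Characteristic equation: 3r² + 12r + 39 = 0
Divide by 3: r² + 4r + 13 = 0
Roots: r = -2 ± 3i (complex conjugates)
General solution: y = e^(-2x)(C₁cos(3x) + C₂sin(3x))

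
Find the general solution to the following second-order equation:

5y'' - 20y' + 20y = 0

Characteristic equation: 5r² - 20r + 20 = 0
Divide by 5: r² - 4r + 4 = 0
Factored: (r - 2)² = 0
Repeated root: r = 2
General solution: y = (C₁ + C₂x)e^(2x)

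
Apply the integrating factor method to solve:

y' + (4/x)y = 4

Using integrating factor method:

General solution: y = (4/5)x + Cx^(-4)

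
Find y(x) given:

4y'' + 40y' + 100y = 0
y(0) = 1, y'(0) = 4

General solution: y = (C₁ + C₂x)e^(-5x)
Repeated root r = -5
Applying ICs: C₁ = 1, C₂ = 9
Particular solution: y = (1 + 9x)e^(-5x)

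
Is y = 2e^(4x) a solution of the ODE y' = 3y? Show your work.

Verification:
y = 2e^(4x)
y' = 8e^(4x)
But 3y = 6e^(4x)
y' ≠ 3y — the derivative does not match

No, it is not a solution.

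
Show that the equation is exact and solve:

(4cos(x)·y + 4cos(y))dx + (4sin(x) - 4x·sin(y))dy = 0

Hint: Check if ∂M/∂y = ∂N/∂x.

Verify exactness: ∂M/∂y = ∂N/∂x ✓
Find F(x,y) such that ∂F/∂x = M, ∂F/∂y = N
Solution: 4sin(x)·y + 4x·cos(y) = C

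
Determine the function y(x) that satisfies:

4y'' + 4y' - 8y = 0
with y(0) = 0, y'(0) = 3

General solution: y = C₁e^x + C₂e^(-2x)
Applying ICs: C₁ = 1, C₂ = -1
Particular solution: y = e^x - e^(-2x)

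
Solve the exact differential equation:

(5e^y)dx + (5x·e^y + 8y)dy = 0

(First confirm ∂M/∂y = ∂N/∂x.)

Verify exactness: ∂M/∂y = ∂N/∂x ✓
Find F(x,y) such that ∂F/∂x = M, ∂F/∂y = N
Solution: 5x·e^y + 4y² = C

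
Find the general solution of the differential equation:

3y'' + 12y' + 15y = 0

Characteristic equation: 3r² + 12r + 15 = 0
Divide by 3: r² + 4r + 5 = 0
Roots: r = -2 ± i (complex conjugates)
General solution: y = e^(-2x)(C₁cos(x) + C₂sin(x))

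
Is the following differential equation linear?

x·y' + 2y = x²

Yes. Linear (y and its derivatives appear to the first power only, no products of y terms)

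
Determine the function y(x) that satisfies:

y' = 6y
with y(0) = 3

General solution: y = Ce^(6x)
Applying IC y(0) = 3:
Particular solution: y = 3e^(6x)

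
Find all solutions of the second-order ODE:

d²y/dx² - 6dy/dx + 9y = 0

Characteristic equation: r² - 6r + 9 = 0
Factored: (r - 3)² = 0
Repeated root: r = 3
General solution: y = (C₁ + C₂x)e^(3x)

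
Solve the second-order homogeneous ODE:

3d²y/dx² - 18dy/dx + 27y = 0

Characteristic equation: 3r² - 18r + 27 = 0
Divide by 3: r² - 6r + 9 = 0
Factored: (r - 3)² = 0
Repeated root: r = 3
General solution: y = (C₁ + C₂x)e^(3x)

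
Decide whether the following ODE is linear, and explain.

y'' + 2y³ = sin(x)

Nonlinear (y³ term)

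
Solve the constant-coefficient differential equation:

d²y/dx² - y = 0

Characteristic equation: r² - 1 = 0
Roots: r = 1, -1 (distinct real)
General solution: y = C₁e^x + C₂e^(-x)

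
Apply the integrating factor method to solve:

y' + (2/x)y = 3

Using integrating factor method:

General solution: y = x + Cx^(-2)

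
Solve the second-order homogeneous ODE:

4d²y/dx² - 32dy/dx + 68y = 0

Characteristic equation: 4r² - 32r + 68 = 0
Divide by 4: r² - 8r + 17 = 0
Roots: r = 4 ± i (complex conjugates)
General solution: y = e^(4x)(C₁cos(x) + C₂sin(x))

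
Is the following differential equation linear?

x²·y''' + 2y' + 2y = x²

Yes. Linear (y and its derivatives appear to the first power only, no products of y terms)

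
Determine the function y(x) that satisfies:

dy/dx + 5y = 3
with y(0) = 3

General solution: y = 3/5 + Ce^(-5x)
Applying y(0) = 3: C = 3 - 3/5 = 12/5
Particular solution: y = 3/5 + (12/5)e^(-5x)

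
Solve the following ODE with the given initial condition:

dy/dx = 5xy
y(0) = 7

General solution: y = Ce^(5x²/2)
Applying IC y(0) = 7:
Particular solution: y = 7e^(5x²/2)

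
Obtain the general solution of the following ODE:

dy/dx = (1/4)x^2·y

Separating variables and integrating:
ln|y| = x^3/12 + C

General solution: y = Ce^(x^3/12)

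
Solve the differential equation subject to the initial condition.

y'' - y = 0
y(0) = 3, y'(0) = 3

General solution: y = C₁e^x + C₂e^(-x)
Applying ICs: C₁ = 3, C₂ = 0
Particular solution: y = 3e^x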